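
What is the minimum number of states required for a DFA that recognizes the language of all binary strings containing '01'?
Language: binary strings containing '01'
Lower bound (Myhill–Nerode): the prefixes ε, 0, 01 are pairwise distinguishable:
  ε vs 01: suffix ε distinguishes them (ε is rejected, 01 is accepted)
  0 vs 01: suffix ε distinguishes them (0 is rejected, 01 is accepted)
  ε vs 0: suffix 1 distinguishes them (ε·1 = 1 is rejected, 0·1 = 01 is accepted)
So any DFA needs at least 3 states.
Upper bound: a DFA with 3 states exists (one state per class above: 'no progress', 'last symbol 0', and 'seen 01' (accepting sink)).
Minimum states: 3

Final answer: 3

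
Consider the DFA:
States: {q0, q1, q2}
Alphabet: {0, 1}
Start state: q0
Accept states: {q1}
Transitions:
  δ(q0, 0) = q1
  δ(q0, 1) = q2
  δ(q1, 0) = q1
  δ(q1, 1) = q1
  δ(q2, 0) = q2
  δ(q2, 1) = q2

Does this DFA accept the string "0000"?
Processing string "0000":
  q0 --0--> q1
  q1 --0--> q1
  q1 --0--> q1
  q1 --0--> q1
Final state: q1
Accept states: {q1}
q1 is an accept state, so the string is accepted.

Final answer: Yes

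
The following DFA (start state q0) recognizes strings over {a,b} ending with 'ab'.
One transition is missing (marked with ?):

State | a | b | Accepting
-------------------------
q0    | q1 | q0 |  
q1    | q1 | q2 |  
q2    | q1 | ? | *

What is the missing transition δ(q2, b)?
q0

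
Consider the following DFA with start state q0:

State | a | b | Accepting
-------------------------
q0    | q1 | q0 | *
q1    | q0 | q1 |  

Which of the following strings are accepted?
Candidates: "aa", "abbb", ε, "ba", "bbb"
"aa": q0 → q1 → q0; q0 is accepting → accepted
"abbb": q0 → q1 → q1 → q1 → q1; q1 is not accepting → rejected
ε: q0; q0 is accepting → accepted
"ba": q0 → q0 → q1; q1 is not accepting → rejected
"bbb": q0 → q0 → q0 → q0; q0 is accepting → accepted

Final answer: "aa", ε, "bbb"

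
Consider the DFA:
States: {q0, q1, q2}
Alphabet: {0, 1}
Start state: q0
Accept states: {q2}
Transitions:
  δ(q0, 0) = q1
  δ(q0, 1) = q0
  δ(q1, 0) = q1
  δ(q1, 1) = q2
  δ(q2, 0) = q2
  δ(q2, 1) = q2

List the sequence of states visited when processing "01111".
Starting at q0
Read '0': q0 -> q1
Read '1': q1 -> q2
Read '1': q2 -> q2
Read '1': q2 -> q2
Read '1': q2 -> q2

Final answer: q0 -> q1 -> q2 -> q2 -> q2 -> q2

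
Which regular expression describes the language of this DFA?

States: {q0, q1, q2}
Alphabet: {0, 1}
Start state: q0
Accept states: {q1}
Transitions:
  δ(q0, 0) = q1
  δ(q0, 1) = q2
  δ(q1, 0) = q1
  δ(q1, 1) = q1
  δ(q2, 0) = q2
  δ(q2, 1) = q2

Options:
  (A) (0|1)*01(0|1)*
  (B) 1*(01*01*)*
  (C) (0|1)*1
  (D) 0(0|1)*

Testing sample strings against the DFA:
  '11010' -> rejected
  '01101' -> accepted
  '00011' -> accepted
  '100' -> rejected
Checking each option for a counterexample:
  (A) (0|1)*01(0|1)*: '0' is accepted by the DFA but does not match the regex → eliminated
  (B) 1*(01*01*)*: ε is rejected by the DFA but matches the regex → eliminated
  (C) (0|1)*1: '0' is accepted by the DFA but does not match the regex → eliminated
  (D) 0(0|1)*: agrees with the DFA on all strings of length ≤ 4
Only (D) 0(0|1)* is consistent with the DFA.

Final answer: (D) 0(0|1)*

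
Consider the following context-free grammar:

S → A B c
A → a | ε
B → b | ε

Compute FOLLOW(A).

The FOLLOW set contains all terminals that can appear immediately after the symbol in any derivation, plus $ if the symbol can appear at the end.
A occurs in S → A B c followed by B c. Add FIRST(B) minus ε = {b}; B is nullable (B → ε), so what follows B can also follow A: the terminal c. FOLLOW(A) = {b, c}.

Final answer: {b, c}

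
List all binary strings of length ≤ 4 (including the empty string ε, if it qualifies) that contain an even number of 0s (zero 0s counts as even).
Checking every binary string of length 0 to 4:
  Length 0: accepted: ε | rejected: (none)
  Length 1: accepted: 1 | rejected: 0
  Length 2: accepted: 00, 11 | rejected: 01, 10
  Length 3: accepted: 001, 010, 100, 111 | rejected: 000, 011, 101, 110
  Length 4: accepted: 0000, 0011, 0101, 0110, 1001, 1010, 1100, 1111 | rejected: 0001, 0010, 0100, 0111, 1000, 1011, 1101, 1110
Total: 16 string(s).

Final answer: ε, 1, 00, 11, 001, 010, 100, 111, 0000, 0011, 0101, 0110, 1001, 1010, 1100, 1111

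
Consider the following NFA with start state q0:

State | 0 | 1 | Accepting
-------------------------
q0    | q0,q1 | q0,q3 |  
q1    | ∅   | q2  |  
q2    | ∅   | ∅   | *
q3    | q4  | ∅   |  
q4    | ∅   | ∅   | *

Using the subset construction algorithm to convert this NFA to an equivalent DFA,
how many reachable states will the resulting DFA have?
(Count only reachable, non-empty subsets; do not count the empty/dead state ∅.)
Start subset: {q0}
{q0}: on 0 → {q0, q1}, on 1 → {q0, q3}
{q0, q1}: on 0 → {q0, q1}, on 1 → {q0, q2, q3}
{q0, q3}: on 0 → {q0, q1, q4}, on 1 → {q0, q3}
{q0, q2, q3}: on 0 → {q0, q1, q4}, on 1 → {q0, q3}
{q0, q1, q4}: on 0 → {q0, q1}, on 1 → {q0, q2, q3}
Reachable non-empty subsets: {q0}, {q0, q1}, {q0, q3}, {q0, q2, q3}, {q0, q1, q4} — 5 in total.

Final answer: 5 states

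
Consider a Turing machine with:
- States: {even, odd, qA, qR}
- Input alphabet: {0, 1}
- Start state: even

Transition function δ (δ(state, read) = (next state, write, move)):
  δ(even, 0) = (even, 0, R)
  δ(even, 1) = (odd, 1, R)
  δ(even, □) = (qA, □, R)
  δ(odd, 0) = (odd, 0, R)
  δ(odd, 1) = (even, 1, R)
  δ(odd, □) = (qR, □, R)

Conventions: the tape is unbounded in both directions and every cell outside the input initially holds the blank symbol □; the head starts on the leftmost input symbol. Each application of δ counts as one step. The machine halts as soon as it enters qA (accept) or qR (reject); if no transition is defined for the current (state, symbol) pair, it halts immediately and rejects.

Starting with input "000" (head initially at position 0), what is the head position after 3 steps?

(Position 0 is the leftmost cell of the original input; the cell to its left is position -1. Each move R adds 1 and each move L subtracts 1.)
Step 0: [even]000 (head at position 0)
Step 1: δ(even, 0) = (even, 0, R)  ⊢  0[even]00 (head at position 1)
Step 2: δ(even, 0) = (even, 0, R)  ⊢  00[even]0 (head at position 2)
Step 3: δ(even, 0) = (even, 0, R)  ⊢  000[even]□ (head at position 3)
Head position after 3 steps: 3

Final answer: Position 3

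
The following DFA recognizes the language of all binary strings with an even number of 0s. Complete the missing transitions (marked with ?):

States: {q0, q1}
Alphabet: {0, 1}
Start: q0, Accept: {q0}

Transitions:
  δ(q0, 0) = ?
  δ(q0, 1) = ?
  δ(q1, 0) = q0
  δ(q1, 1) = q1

What each state remembers (consistent with the given transitions and accept states):
  q0: an even number of 0s has been read so far
  q1: an odd number of 0s has been read so far
Filling in the missing entries:
  δ(q0, 0): in q0 (an even number of 0s has been read so far), after reading 0 we have: an odd number of 0s has been read so far → q1
  δ(q0, 1): in q0 (an even number of 0s has been read so far), after reading 1 we have: an even number of 0s has been read so far → q0

Final answer: δ(q0, 0) = q1; δ(q0, 1) = q0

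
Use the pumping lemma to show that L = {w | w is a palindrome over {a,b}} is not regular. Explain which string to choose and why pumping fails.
Language: L = {w | w is a palindrome over {a,b}} (strings that read the same forwards and backwards)
Step 1: Assume for contradiction that L is regular, with pumping length p.
Step 2: Choose s = a^p b a^p. Then s ∈ L (it reads the same forwards and backwards) and |s| ≥ p.
Step 3: Consider any decomposition s = xyz with |xy| ≤ p and |y| > 0. Since |xy| ≤ p and the first p symbols of s are all a's, y = a^k for some k with 1 ≤ k ≤ p.
Step 4: Pumping up (i = 2): xy²z = a^(p+k) b a^p. Its reverse is a^p b a^(p+k) ≠ a^(p+k) b a^p (the single b is no longer in the middle), so xy²z is not a palindrome and xy²z ∉ L.
This contradicts the pumping lemma, so L is not regular.

Final answer: Choose s = a^p b a^p. Since |xy| ≤ p, y = a^k with k ≥ 1. Then xy²z = a^(p+k) b a^p is not a palindrome, so ∉ L.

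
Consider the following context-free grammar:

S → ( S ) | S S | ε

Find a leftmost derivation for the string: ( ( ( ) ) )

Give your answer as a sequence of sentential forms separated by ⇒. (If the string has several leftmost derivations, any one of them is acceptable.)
Start with S.
Step 1: the leftmost non-terminal is S; apply S → ( S ):  ( S )
Step 2: the leftmost non-terminal is S; apply S → ( S ):  ( ( S ) )
Step 3: the leftmost non-terminal is S; apply S → ( S ):  ( ( ( S ) ) )
Step 4: the leftmost non-terminal is S; apply S → ε:  ( ( ( ) ) )

Final answer: S ⇒ ( S ) ⇒ ( ( S ) ) ⇒ ( ( ( S ) ) ) ⇒ ( ( ( ) ) )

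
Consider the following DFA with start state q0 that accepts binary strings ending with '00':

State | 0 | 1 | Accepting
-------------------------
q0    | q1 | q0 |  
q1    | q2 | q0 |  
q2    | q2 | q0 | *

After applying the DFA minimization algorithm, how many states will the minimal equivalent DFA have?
All 3 states are reachable from q0, so none can be removed as unreachable.
Table-filling: first mark every (accepting, non-accepting) pair as distinguishable (accepting: {q2}; non-accepting: {q0, q1}).
Round 1: (q0, q1) on '0' go to q1 and q2, already distinguishable → mark.
Every pair of states is distinguishable, so the DFA is already minimal.
Equivalence classes: {q0}, {q1}, {q2} → 3 states.

Final answer: 3 states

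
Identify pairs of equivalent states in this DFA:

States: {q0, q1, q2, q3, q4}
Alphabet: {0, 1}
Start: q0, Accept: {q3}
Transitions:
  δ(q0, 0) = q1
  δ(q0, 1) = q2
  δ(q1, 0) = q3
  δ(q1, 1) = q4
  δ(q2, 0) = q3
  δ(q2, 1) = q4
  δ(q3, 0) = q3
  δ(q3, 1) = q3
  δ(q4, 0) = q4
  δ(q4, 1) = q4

Using the table-filling algorithm:
Round 0 – mark pairs where exactly one state is accepting: (q0,q3), (q1,q3), (q2,q3), (q3,q4)
Round 1 – newly marked: (q0,q1) [on 0: q1 vs q3, already marked]; (q0,q2) [on 0: q1 vs q3, already marked]; (q1,q4) [on 0: q3 vs q4, already marked]; (q2,q4) [on 0: q3 vs q4, already marked]
Round 2 – newly marked: (q0,q4) [on 0: q1 vs q4, already marked]
No further pairs can be marked.
(q1, q2) unmarked: δ(q1,0)=q3, δ(q2,0)=q3; δ(q1,1)=q4, δ(q2,1)=q4 → equivalent
Equivalent pairs: (q1, q2)

Final answer: Equivalent pairs: (q1, q2)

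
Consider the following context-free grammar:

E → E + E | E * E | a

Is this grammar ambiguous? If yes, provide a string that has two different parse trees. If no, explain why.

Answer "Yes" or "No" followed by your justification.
Two different leftmost derivations of a + a * a:
  (1) E ⇒ E + E ⇒ a + E ⇒ a + E * E ⇒ a + a * E ⇒ a + a * a   (tree groups a + (a * a))
  (2) E ⇒ E * E ⇒ E + E * E ⇒ a + E * E ⇒ a + a * E ⇒ a + a * a   (tree groups (a + a) * a)
Two distinct leftmost derivations = two distinct parse trees, so the grammar is ambiguous.

Final answer: Yes - the string 'a + a * a' has two distinct leftmost derivations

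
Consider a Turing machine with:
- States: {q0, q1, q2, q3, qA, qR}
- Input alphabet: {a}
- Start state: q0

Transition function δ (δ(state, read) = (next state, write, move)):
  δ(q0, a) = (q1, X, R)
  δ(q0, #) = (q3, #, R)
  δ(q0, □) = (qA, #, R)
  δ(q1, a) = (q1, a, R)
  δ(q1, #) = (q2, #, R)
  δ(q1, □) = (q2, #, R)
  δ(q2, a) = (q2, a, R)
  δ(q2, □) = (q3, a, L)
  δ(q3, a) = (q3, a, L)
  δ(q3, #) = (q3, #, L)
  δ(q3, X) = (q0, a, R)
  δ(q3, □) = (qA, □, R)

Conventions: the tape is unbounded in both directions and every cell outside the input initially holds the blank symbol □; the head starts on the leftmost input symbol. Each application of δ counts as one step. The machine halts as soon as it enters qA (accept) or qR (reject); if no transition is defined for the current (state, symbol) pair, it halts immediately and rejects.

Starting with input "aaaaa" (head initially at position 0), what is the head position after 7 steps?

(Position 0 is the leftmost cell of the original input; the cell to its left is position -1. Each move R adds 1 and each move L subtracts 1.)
Step 0: [q0]aaaaa (head at position 0)
Step 1: δ(q0, a) = (q1, X, R)  ⊢  X[q1]aaaa (head at position 1)
Step 2: δ(q1, a) = (q1, a, R)  ⊢  Xa[q1]aaa (head at position 2)
Step 3: δ(q1, a) = (q1, a, R)  ⊢  Xaa[q1]aa (head at position 3)
Step 4: δ(q1, a) = (q1, a, R)  ⊢  Xaaa[q1]a (head at position 4)
Step 5: δ(q1, a) = (q1, a, R)  ⊢  Xaaaa[q1]□ (head at position 5)
Step 6: δ(q1, □) = (q2, #, R)  ⊢  Xaaaa#[q2]□ (head at position 6)
Step 7: δ(q2, □) = (q3, a, L)  ⊢  Xaaaa[q3]#a (head at position 5)
Head position after 7 steps: 5

Final answer: Position 5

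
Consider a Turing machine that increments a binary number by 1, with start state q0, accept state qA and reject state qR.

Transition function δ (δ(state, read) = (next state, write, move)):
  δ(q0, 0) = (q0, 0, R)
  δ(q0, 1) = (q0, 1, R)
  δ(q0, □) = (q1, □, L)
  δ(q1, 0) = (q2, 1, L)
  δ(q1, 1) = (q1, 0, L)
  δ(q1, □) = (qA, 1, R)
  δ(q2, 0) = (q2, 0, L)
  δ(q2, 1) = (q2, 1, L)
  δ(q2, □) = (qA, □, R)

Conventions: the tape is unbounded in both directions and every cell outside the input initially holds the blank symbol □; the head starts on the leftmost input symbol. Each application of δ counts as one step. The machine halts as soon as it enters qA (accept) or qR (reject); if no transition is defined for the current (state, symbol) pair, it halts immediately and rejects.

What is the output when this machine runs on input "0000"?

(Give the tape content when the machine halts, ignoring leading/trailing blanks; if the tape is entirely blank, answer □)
Step 0: [q0]0000 (head at position 0)
Step 1: δ(q0, 0) = (q0, 0, R)  ⊢  0[q0]000 (head at position 1)
Step 2: δ(q0, 0) = (q0, 0, R)  ⊢  00[q0]00 (head at position 2)
Step 3: δ(q0, 0) = (q0, 0, R)  ⊢  000[q0]0 (head at position 3)
Step 4: δ(q0, 0) = (q0, 0, R)  ⊢  0000[q0]□ (head at position 4)
Step 5: δ(q0, □) = (q1, □, L)  ⊢  000[q1]0□ (head at position 3)
Step 6: δ(q1, 0) = (q2, 1, L)  ⊢  00[q2]01□ (head at position 2)
Step 7: δ(q2, 0) = (q2, 0, L)  ⊢  0[q2]001□ (head at position 1)
Step 8: δ(q2, 0) = (q2, 0, L)  ⊢  [q2]0001□ (head at position 0)
Step 9: δ(q2, 0) = (q2, 0, L)  ⊢  [q2]□0001□ (head at position -1)
Step 10: δ(q2, □) = (qA, □, R)  ⊢  □[qA]0001□ (head at position 0)
The machine is in qA, so it halts and accepts.
Tape content when halted (ignoring surrounding blanks): 0001

Final answer: Output: 0001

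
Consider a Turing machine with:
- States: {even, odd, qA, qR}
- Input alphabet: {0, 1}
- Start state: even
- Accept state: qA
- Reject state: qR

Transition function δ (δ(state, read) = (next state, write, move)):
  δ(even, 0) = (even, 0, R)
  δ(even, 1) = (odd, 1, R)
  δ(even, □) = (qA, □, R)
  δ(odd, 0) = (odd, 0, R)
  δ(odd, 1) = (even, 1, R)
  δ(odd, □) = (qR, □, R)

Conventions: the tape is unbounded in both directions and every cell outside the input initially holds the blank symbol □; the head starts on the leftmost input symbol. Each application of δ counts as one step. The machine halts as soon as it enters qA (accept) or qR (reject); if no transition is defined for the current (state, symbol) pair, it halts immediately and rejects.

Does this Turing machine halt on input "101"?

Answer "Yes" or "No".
Step 0: [even]101 (head at position 0)
Step 1: δ(even, 1) = (odd, 1, R)  ⊢  1[odd]01 (head at position 1)
Step 2: δ(odd, 0) = (odd, 0, R)  ⊢  10[odd]1 (head at position 2)
Step 3: δ(odd, 1) = (even, 1, R)  ⊢  101[even]□ (head at position 3)
Step 4: δ(even, □) = (qA, □, R)  ⊢  101□[qA]□ (head at position 4)
The machine is in qA, so it halts and accepts.
It halts after 4 steps.

Final answer: Yes - halts after 4 steps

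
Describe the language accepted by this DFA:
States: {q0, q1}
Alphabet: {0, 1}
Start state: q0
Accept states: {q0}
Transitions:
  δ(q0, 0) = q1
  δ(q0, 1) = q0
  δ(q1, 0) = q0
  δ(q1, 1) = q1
Analyzing the DFA structure:
Start state: q0
Accept states: {q0}
Interpreting what each state remembers (checking against the transitions):
  q0: an even number of 0s has been read so far
  q1: an odd number of 0s has been read so far
  δ(q0, 0): in q0 (an even number of 0s has been read so far), after reading 0 we have: an odd number of 0s has been read so far → q1
  δ(q0, 1): in q0 (an even number of 0s has been read so far), after reading 1 we have: an even number of 0s has been read so far → q0
  δ(q1, 0): in q1 (an odd number of 0s has been read so far), after reading 0 we have: an even number of 0s has been read so far → q0
  δ(q1, 1): in q1 (an odd number of 0s has been read so far), after reading 1 we have: an odd number of 0s has been read so far → q1
A string is accepted iff it ends in {q0}, i.e. an even number of 0s has been read so far.
Language: All binary strings with an even number of 0s

Final answer: All binary strings with an even number of 0s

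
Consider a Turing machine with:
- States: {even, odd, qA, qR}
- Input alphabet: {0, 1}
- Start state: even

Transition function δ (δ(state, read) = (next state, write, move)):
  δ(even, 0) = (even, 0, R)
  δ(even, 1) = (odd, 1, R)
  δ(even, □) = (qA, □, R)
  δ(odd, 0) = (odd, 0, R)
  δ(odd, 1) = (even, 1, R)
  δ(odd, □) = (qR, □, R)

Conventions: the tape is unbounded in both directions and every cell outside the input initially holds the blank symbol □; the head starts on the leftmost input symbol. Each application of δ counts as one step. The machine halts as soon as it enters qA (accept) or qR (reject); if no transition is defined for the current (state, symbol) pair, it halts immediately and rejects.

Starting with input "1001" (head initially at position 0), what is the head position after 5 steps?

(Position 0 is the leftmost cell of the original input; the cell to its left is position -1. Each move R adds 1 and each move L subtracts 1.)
Step 0: [even]1001 (head at position 0)
Step 1: δ(even, 1) = (odd, 1, R)  ⊢  1[odd]001 (head at position 1)
Step 2: δ(odd, 0) = (odd, 0, R)  ⊢  10[odd]01 (head at position 2)
Step 3: δ(odd, 0) = (odd, 0, R)  ⊢  100[odd]1 (head at position 3)
Step 4: δ(odd, 1) = (even, 1, R)  ⊢  1001[even]□ (head at position 4)
Step 5: δ(even, □) = (qA, □, R)  ⊢  1001□[qA]□ (head at position 5)
Head position after 5 steps: 5

Final answer: Position 5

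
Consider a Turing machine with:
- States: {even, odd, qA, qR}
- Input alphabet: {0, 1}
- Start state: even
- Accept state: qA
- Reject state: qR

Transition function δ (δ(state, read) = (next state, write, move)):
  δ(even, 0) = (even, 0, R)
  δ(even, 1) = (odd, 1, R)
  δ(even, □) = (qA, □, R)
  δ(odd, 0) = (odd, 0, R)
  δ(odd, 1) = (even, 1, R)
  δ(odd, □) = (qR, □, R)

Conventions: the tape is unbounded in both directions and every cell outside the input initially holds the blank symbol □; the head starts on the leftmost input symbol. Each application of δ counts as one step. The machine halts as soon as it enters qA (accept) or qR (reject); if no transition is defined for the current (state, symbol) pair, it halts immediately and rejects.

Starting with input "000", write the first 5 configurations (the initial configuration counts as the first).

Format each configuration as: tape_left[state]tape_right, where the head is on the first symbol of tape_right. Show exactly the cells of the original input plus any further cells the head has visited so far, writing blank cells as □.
Step 0: [even]000 (head at position 0)
Step 1: δ(even, 0) = (even, 0, R)  ⊢  0[even]00 (head at position 1)
Step 2: δ(even, 0) = (even, 0, R)  ⊢  00[even]0 (head at position 2)
Step 3: δ(even, 0) = (even, 0, R)  ⊢  000[even]□ (head at position 3)
Step 4: δ(even, □) = (qA, □, R)  ⊢  000□[qA]□ (head at position 4)

Final answer: [even]000 ⊢ 0[even]00 ⊢ 00[even]0 ⊢ 000[even]□ ⊢ 000□[qA]□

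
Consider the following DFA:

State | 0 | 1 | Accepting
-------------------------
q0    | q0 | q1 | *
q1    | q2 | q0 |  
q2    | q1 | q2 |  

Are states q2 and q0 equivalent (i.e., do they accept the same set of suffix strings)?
Try the suffix ε (the empty string).
From q2: q2 — not accepting.
From q0: q0 — accepting.
The two states disagree on this suffix, so they are not equivalent.

Final answer: No. Distinguishing string: ε (the empty string) - accepted from q0 but not from q2.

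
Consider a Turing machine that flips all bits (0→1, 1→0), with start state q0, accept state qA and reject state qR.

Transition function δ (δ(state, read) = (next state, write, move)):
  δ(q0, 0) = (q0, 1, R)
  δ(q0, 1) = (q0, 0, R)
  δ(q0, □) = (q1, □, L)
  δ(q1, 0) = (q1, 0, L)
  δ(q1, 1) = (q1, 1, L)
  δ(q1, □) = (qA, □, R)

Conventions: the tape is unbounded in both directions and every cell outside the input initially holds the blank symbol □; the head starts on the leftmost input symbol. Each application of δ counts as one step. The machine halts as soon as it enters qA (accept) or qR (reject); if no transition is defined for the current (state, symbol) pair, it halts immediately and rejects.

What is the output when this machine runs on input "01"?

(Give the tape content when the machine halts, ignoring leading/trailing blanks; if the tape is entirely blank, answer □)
Step 0: [q0]01 (head at position 0)
Step 1: δ(q0, 0) = (q0, 1, R)  ⊢  1[q0]1 (head at position 1)
Step 2: δ(q0, 1) = (q0, 0, R)  ⊢  10[q0]□ (head at position 2)
Step 3: δ(q0, □) = (q1, □, L)  ⊢  1[q1]0□ (head at position 1)
Step 4: δ(q1, 0) = (q1, 0, L)  ⊢  [q1]10□ (head at position 0)
Step 5: δ(q1, 1) = (q1, 1, L)  ⊢  [q1]□10□ (head at position -1)
Step 6: δ(q1, □) = (qA, □, R)  ⊢  □[qA]10□ (head at position 0)
The machine is in qA, so it halts and accepts.
Tape content when halted (ignoring surrounding blanks): 10

Final answer: Output: 10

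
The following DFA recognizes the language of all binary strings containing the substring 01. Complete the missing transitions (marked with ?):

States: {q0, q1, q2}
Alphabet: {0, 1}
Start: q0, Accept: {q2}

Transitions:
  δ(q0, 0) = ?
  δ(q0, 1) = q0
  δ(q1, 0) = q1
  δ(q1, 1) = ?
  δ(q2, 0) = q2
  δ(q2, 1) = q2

What each state remembers (consistent with the given transitions and accept states):
  q0: 01 not seen yet and the last symbol was not 0
  q1: 01 not seen yet and the last symbol was 0
  q2: the substring 01 has already been seen
Filling in the missing entries:
  δ(q0, 0): in q0 (01 not seen yet and the last symbol was not 0), after reading 0 we have: 01 not seen yet and the last symbol was 0 → q1
  δ(q1, 1): in q1 (01 not seen yet and the last symbol was 0), after reading 1 we have: the substring 01 has already been seen → q2

Final answer: δ(q0, 0) = q1; δ(q1, 1) = q2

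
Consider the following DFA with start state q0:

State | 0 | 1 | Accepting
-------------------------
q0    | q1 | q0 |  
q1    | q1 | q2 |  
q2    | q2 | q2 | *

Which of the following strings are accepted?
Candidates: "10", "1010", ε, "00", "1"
"10": q0 → q0 → q1; q1 is not accepting → rejected
"1010": q0 → q0 → q1 → q2 → q2; q2 is accepting → accepted
ε: q0; q0 is not accepting → rejected
"00": q0 → q1 → q1; q1 is not accepting → rejected
"1": q0 → q0; q0 is not accepting → rejected

Final answer: "1010"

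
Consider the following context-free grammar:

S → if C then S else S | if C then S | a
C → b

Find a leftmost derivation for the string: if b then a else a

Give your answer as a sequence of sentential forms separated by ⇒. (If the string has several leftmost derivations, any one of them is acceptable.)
Start with S.
Step 1: the leftmost non-terminal is S; apply S → if C then S else S:  if C then S else S
Step 2: the leftmost non-terminal is C; apply C → b:  if b then S else S
Step 3: the leftmost non-terminal is S; apply S → a:  if b then a else S
Step 4: the leftmost non-terminal is S; apply S → a:  if b then a else a

Final answer: S ⇒ if C then S else S ⇒ if b then S else S ⇒ if b then a else S ⇒ if b then a else a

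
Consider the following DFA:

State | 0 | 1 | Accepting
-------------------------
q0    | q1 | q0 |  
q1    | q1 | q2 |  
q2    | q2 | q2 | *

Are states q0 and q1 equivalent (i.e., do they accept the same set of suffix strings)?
Try the suffix "1".
From q0: q0 → q0 — not accepting.
From q1: q1 → q2 — accepting.
The two states disagree on this suffix, so they are not equivalent.

Final answer: No. Distinguishing string: "1" - accepted from q1 but not from q0.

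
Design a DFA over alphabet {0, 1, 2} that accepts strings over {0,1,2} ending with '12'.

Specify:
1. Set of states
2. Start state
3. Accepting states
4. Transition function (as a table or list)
One valid DFA (any DFA recognizing the same language is acceptable):
States: {q0, q1, q2}
Start: q0
Accepting: {q2}
Transitions (accepting states marked with *):
State | 0 | 1 | 2 | Accepting
-----------------------------
q0    | q0 | q1 | q0 |  
q1    | q0 | q1 | q2 |  
q2    | q0 | q1 | q0 | *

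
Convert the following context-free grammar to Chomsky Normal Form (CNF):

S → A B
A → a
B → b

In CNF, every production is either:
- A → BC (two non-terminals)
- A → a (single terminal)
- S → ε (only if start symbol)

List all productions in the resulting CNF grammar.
The grammar has no ε-productions or unit productions to eliminate.
S → A B is already in CNF (two non-terminals) – keep it.
A → a is already in CNF (single terminal) – keep it.
B → b is already in CNF (single terminal) – keep it.
Resulting CNF grammar (3 productions): A → a; B → b; S → A B

Final answer: A → a; B → b; S → A B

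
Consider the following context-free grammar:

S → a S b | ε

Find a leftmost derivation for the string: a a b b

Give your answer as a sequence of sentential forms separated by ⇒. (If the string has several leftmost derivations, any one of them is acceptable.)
Start with S.
Step 1: the leftmost non-terminal is S; apply S → a S b:  a S b
Step 2: the leftmost non-terminal is S; apply S → a S b:  a a S b b
Step 3: the leftmost non-terminal is S; apply S → ε:  a a b b

Final answer: S ⇒ a S b ⇒ a a S b b ⇒ a a b b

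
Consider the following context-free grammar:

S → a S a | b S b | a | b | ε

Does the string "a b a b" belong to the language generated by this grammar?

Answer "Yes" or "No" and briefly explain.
Every production places the same symbol at both ends (or yields a single symbol / ε), so every derived string is a palindrome. a b a b reversed is b a b a ≠ a b a b, so it is not a palindrome and cannot be derived (already the first step fails: the string starts with a but ends with b, so neither S → a S a nor S → b S b fits).

Final answer: No - no valid derivation exists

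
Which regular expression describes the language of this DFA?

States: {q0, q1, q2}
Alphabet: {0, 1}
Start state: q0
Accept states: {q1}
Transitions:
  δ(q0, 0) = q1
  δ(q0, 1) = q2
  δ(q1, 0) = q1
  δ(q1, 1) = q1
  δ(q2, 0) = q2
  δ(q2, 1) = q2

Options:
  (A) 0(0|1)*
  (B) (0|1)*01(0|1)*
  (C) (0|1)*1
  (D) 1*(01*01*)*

Testing sample strings against the DFA:
  '0111' -> accepted
  '1101' -> rejected
  '0001' -> accepted
  '00' -> accepted
Checking each option for a counterexample:
  (A) 0(0|1)*: agrees with the DFA on all strings of length ≤ 4
  (B) (0|1)*01(0|1)*: '0' is accepted by the DFA but does not match the regex → eliminated
  (C) (0|1)*1: '0' is accepted by the DFA but does not match the regex → eliminated
  (D) 1*(01*01*)*: ε is rejected by the DFA but matches the regex → eliminated
Only (A) 0(0|1)* is consistent with the DFA.

Final answer: (A) 0(0|1)*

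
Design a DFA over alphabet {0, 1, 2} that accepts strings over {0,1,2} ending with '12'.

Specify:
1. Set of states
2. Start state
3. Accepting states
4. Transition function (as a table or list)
One valid DFA (any DFA recognizing the same language is acceptable):
States: {q0, q1, q2}
Start: q0
Accepting: {q2}
Transitions (accepting states marked with *):
State | 0 | 1 | 2 | Accepting
-----------------------------
q0    | q0 | q1 | q0 |  
q1    | q0 | q1 | q2 |  
q2    | q0 | q1 | q0 | *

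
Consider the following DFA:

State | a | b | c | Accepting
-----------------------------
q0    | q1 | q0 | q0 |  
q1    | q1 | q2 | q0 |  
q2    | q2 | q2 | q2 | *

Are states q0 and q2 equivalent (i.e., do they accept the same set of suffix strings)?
Try the suffix ε (the empty string).
From q0: q0 — not accepting.
From q2: q2 — accepting.
The two states disagree on this suffix, so they are not equivalent.

Final answer: No. Distinguishing string: ε (the empty string) - accepted from q2 but not from q0.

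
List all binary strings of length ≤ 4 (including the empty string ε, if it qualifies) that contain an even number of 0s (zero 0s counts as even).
Checking every binary string of length 0 to 4:
  Length 0: accepted: ε | rejected: (none)
  Length 1: accepted: 1 | rejected: 0
  Length 2: accepted: 00, 11 | rejected: 01, 10
  Length 3: accepted: 001, 010, 100, 111 | rejected: 000, 011, 101, 110
  Length 4: accepted: 0000, 0011, 0101, 0110, 1001, 1010, 1100, 1111 | rejected: 0001, 0010, 0100, 0111, 1000, 1011, 1101, 1110
Total: 16 string(s).

Final answer: ε, 1, 00, 11, 001, 010, 100, 111, 0000, 0011, 0101, 0110, 1001, 1010, 1100, 1111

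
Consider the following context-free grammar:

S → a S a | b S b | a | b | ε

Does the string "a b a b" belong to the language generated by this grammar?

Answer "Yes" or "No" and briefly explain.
Every production places the same symbol at both ends (or yields a single symbol / ε), so every derived string is a palindrome. a b a b reversed is b a b a ≠ a b a b, so it is not a palindrome and cannot be derived (already the first step fails: the string starts with a but ends with b, so neither S → a S a nor S → b S b fits).

Final answer: No - no valid derivation exists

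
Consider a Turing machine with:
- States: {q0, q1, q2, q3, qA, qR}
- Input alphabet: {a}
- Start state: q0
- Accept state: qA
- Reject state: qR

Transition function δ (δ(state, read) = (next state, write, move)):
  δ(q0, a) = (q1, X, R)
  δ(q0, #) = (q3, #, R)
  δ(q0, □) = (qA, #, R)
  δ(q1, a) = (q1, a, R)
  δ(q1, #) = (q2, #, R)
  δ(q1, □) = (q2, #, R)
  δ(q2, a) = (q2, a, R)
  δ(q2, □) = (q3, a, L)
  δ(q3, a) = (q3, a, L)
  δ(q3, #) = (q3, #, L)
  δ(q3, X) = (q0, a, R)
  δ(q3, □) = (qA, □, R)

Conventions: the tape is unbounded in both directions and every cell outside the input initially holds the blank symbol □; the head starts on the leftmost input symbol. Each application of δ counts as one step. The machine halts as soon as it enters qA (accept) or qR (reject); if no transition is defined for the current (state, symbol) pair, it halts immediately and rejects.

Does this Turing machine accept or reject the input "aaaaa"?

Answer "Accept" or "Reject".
Trace (configuration after each step, as tape_left[state]tape_right with head position):
Step 0: [q0]aaaaa (head at position 0)
Step 1: X[q1]aaaa (head 1)
Step 2: Xa[q1]aaa (head 2)
Step 3: Xaa[q1]aa (head 3)
Step 4: Xaaa[q1]a (head 4)
Step 5: Xaaaa[q1]□ (head 5)
Step 6: Xaaaa#[q2]□ (head 6)
Step 7: Xaaaa[q3]#a (head 5)
Step 8: Xaaa[q3]a#a (head 4)
Step 9: Xaa[q3]aa#a (head 3)
Step 10: Xa[q3]aaa#a (head 2)
Step 11: X[q3]aaaa#a (head 1)
Step 12: [q3]Xaaaa#a (head 0)
Step 13: a[q0]aaaa#a (head 1)
Step 14: aX[q1]aaa#a (head 2)
Step 15: aXa[q1]aa#a (head 3)
Step 16: aXaa[q1]a#a (head 4)
Step 17: aXaaa[q1]#a (head 5)
Step 18: aXaaa#[q2]a (head 6)
Step 19: aXaaa#a[q2]□ (head 7)
Step 20: aXaaa#[q3]aa (head 6)
Step 21: aXaaa[q3]#aa (head 5)
Step 22: aXaa[q3]a#aa (head 4)
Step 23: aXa[q3]aa#aa (head 3)
Step 24: aX[q3]aaa#aa (head 2)
Step 25: a[q3]Xaaa#aa (head 1)
Step 26: aa[q0]aaa#aa (head 2)
Step 27: aaX[q1]aa#aa (head 3)
Step 28: aaXa[q1]a#aa (head 4)
Step 29: aaXaa[q1]#aa (head 5)
Step 30: aaXaa#[q2]aa (head 6)
Step 31: aaXaa#a[q2]a (head 7)
Step 32: aaXaa#aa[q2]□ (head 8)
Step 33: aaXaa#a[q3]aa (head 7)
Step 34: aaXaa#[q3]aaa (head 6)
Step 35: aaXaa[q3]#aaa (head 5)
Step 36: aaXa[q3]a#aaa (head 4)
Step 37: aaX[q3]aa#aaa (head 3)
Step 38: aa[q3]Xaa#aaa (head 2)
Step 39: aaa[q0]aa#aaa (head 3)
Step 40: aaaX[q1]a#aaa (head 4)
Step 41: aaaXa[q1]#aaa (head 5)
Step 42: aaaXa#[q2]aaa (head 6)
Step 43: aaaXa#a[q2]aa (head 7)
Step 44: aaaXa#aa[q2]a (head 8)
Step 45: aaaXa#aaa[q2]□ (head 9)
Step 46: aaaXa#aa[q3]aa (head 8)
Step 47: aaaXa#a[q3]aaa (head 7)
Step 48: aaaXa#[q3]aaaa (head 6)
Step 49: aaaXa[q3]#aaaa (head 5)
Step 50: aaaX[q3]a#aaaa (head 4)
Step 51: aaa[q3]Xa#aaaa (head 3)
Step 52: aaaa[q0]a#aaaa (head 4)
Step 53: aaaaX[q1]#aaaa (head 5)
Step 54: aaaaX#[q2]aaaa (head 6)
Step 55: aaaaX#a[q2]aaa (head 7)
Step 56: aaaaX#aa[q2]aa (head 8)
Step 57: aaaaX#aaa[q2]a (head 9)
Step 58: aaaaX#aaaa[q2]□ (head 10)
Step 59: aaaaX#aaa[q3]aa (head 9)
Step 60: aaaaX#aa[q3]aaa (head 8)
Step 61: aaaaX#a[q3]aaaa (head 7)
Step 62: aaaaX#[q3]aaaaa (head 6)
Step 63: aaaaX[q3]#aaaaa (head 5)
Step 64: aaaa[q3]X#aaaaa (head 4)
Step 65: aaaaa[q0]#aaaaa (head 5)
Step 66: aaaaa#[q3]aaaaa (head 6)
Step 67: aaaaa[q3]#aaaaa (head 5)
Step 68: aaaa[q3]a#aaaaa (head 4)
Step 69: aaa[q3]aa#aaaaa (head 3)
Step 70: aa[q3]aaa#aaaaa (head 2)
Step 71: a[q3]aaaa#aaaaa (head 1)
Step 72: [q3]aaaaa#aaaaa (head 0)
Step 73: [q3]□aaaaa#aaaaa (head -1)
Step 74: □[qA]aaaaa#aaaaa (head 0)
The machine is in qA, so it halts and accepts.

Final answer: Accept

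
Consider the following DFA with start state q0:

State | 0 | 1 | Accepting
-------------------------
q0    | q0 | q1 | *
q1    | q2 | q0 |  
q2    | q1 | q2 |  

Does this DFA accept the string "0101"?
Start in q0.
Read '0': q0 → q0
Read '1': q0 → q1
Read '0': q1 → q2
Read '1': q2 → q2
Final state q2 is not accepting, so the string is rejected.

Final answer: No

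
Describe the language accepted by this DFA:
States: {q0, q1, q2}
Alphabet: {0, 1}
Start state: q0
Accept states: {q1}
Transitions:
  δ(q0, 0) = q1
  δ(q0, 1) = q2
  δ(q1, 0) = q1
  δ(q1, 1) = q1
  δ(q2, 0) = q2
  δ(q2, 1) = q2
Analyzing the DFA structure:
Start state: q0
Accept states: {q1}
Interpreting what each state remembers (checking against the transitions):
  q0: nothing has been read yet
  q1: the first symbol was 0
  q2: the first symbol was 1 (trap state)
  δ(q0, 0): in q0 (nothing has been read yet), after reading 0 we have: the first symbol was 0 → q1
  δ(q0, 1): in q0 (nothing has been read yet), after reading 1 we have: the first symbol was 1 (trap state) → q2
  δ(q1, 0): in q1 (the first symbol was 0), after reading 0 we have: the first symbol was 0 → q1
  δ(q1, 1): in q1 (the first symbol was 0), after reading 1 we have: the first symbol was 0 → q1
  δ(q2, 0): in q2 (the first symbol was 1 (trap state)), after reading 0 we have: the first symbol was 1 (trap state) → q2
  δ(q2, 1): in q2 (the first symbol was 1 (trap state)), after reading 1 we have: the first symbol was 1 (trap state) → q2
A string is accepted iff it ends in {q1}, i.e. the first symbol was 0.
Language: All binary strings starting with 0

Final answer: All binary strings starting with 0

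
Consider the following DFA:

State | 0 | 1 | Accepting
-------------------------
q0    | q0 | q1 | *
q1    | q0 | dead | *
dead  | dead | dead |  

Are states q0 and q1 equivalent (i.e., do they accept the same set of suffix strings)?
Try the suffix "1".
From q0: q0 → q1 — accepting.
From q1: q1 → dead — not accepting.
The two states disagree on this suffix, so they are not equivalent.

Final answer: No. Distinguishing string: "1" - accepted from q0 but not from q1.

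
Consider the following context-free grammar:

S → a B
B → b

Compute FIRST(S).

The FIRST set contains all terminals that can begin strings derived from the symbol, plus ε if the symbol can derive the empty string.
S has the single production S → a B, whose right-hand side begins with the terminal a. So FIRST(S) = {a}.

Final answer: {a}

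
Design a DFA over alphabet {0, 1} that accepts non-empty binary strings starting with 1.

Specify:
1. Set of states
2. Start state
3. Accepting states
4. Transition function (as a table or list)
One valid DFA (any DFA recognizing the same language is acceptable):
States: {q0, q1, q2}
Start: q0
Accepting: {q1}
Transitions (accepting states marked with *):
State | 0 | 1 | Accepting
-------------------------
q0    | q2 | q1 |  
q1    | q1 | q1 | *
q2    | q2 | q2 |  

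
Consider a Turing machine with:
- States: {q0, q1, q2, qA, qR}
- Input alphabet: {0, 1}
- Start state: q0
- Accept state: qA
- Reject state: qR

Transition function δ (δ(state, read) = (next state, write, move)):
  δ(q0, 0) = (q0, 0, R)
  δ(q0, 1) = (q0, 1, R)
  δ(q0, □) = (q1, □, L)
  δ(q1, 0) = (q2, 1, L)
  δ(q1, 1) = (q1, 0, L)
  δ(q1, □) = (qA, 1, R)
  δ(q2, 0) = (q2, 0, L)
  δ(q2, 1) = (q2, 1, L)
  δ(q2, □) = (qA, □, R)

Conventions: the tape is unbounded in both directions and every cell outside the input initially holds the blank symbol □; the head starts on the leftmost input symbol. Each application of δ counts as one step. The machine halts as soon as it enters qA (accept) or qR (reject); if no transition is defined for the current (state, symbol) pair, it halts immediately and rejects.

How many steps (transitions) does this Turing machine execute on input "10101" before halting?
Step 0: [q0]10101 (head at position 0)
Step 1: δ(q0, 1) = (q0, 1, R)  ⊢  1[q0]0101 (head at position 1)
Step 2: δ(q0, 0) = (q0, 0, R)  ⊢  10[q0]101 (head at position 2)
Step 3: δ(q0, 1) = (q0, 1, R)  ⊢  101[q0]01 (head at position 3)
Step 4: δ(q0, 0) = (q0, 0, R)  ⊢  1010[q0]1 (head at position 4)
Step 5: δ(q0, 1) = (q0, 1, R)  ⊢  10101[q0]□ (head at position 5)
Step 6: δ(q0, □) = (q1, □, L)  ⊢  1010[q1]1□ (head at position 4)
Step 7: δ(q1, 1) = (q1, 0, L)  ⊢  101[q1]00□ (head at position 3)
Step 8: δ(q1, 0) = (q2, 1, L)  ⊢  10[q2]110□ (head at position 2)
Step 9: δ(q2, 1) = (q2, 1, L)  ⊢  1[q2]0110□ (head at position 1)
Step 10: δ(q2, 0) = (q2, 0, L)  ⊢  [q2]10110□ (head at position 0)
Step 11: δ(q2, 1) = (q2, 1, L)  ⊢  [q2]□10110□ (head at position -1)
Step 12: δ(q2, □) = (qA, □, R)  ⊢  □[qA]10110□ (head at position 0)
The machine is in qA, so it halts and accepts.
Number of transitions executed: 12.

Final answer: 12 steps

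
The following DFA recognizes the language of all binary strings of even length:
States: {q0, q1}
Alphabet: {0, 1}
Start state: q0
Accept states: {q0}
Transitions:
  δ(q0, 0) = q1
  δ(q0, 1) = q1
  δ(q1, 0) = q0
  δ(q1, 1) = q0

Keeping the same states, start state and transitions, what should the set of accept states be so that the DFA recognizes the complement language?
The DFA is complete (every state has a transition on every symbol), so the complement
is recognized by the same DFA with accepting and non-accepting states swapped.
Original accept states: {q0}
Complement accept states = All states - Original accept states
= {q0, q1} - {q0}
= {q1}
Complement language: strings of ODD length

Final answer: {q1}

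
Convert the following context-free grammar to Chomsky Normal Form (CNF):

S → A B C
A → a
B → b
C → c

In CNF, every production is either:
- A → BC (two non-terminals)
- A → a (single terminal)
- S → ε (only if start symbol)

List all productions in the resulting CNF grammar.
The grammar has no ε-productions or unit productions to eliminate.
A → a is already in CNF (single terminal) – keep it.
B → b is already in CNF (single terminal) – keep it.
C → c is already in CNF (single terminal) – keep it.
S → A B C has 3 symbols on the right: break it into binary productions S → A X0, X0 → B C.
Resulting CNF grammar (5 productions): A → a; B → b; C → c; S → A X0; X0 → B C

Final answer: A → a; B → b; C → c; S → A X0; X0 → B C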